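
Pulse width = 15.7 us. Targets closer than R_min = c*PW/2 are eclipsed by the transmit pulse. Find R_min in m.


R_min = 3e8 * 15.7e-6 / 2 = 2355.0 m

2355.0 m


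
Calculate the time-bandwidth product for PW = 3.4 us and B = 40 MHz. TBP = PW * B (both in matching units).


TBP = 3.4 * 40 = 136.0

136.0


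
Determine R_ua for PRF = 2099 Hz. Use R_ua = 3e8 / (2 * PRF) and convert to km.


R_ua = 3e8 / (2 * 2099) = 71462.6 m = 71.5 km

71.5 km


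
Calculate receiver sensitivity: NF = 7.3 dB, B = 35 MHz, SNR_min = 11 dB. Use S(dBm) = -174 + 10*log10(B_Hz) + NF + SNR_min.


10*log10(35000000.0) = 75.44
S = -174 + 75.44 + 7.3 + 11 = -80.3 dBm

-80.3 dBm


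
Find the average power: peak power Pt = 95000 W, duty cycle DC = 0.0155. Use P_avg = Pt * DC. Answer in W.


P_avg = 95000 * 0.0155 = 1472.5 W

1472.5 W


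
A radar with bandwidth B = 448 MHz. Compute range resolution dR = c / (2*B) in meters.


dR = 3e8 / (2 * 448000000.0) = 0.33 m

0.33 m


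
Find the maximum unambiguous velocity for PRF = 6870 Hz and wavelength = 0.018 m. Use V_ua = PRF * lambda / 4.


V_ua = 6870 * 0.018 / 4 = 30.9 m/s

30.9 m/s


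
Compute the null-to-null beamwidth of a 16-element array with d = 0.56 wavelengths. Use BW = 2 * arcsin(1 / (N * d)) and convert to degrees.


1/(N*d) = 1/(16*0.56) = 0.111607
BW = 2*arcsin(0.111607) = 12.8 degrees

12.8 degrees


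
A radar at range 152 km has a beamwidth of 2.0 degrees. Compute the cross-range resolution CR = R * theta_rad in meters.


BW_rad = 0.034906585
CR = 152000 * 0.034906585 = 5305.8 m

5305.8 m


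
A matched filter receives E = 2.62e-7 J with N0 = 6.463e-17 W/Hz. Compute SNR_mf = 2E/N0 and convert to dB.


SNR_lin = 2 * 2.62e-7 / 6.463e-17 = 8.108e9
SNR_dB = 10*log10(8.108e9) = 99.1 dB

99.1 dB


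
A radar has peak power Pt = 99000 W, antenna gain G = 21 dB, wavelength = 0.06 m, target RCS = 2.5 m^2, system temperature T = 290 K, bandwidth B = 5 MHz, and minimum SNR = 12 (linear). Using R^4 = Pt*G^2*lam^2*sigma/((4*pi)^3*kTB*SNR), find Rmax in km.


G_lin = 10^(21/10) = 125.892541
R^4 = 99000 * 125.892541^2 * 0.06^2 * 2.5 / ((4*pi)^3 * 1.38e-23 * 290 * 5000000.0 * 12)
R^4 = 2.9636e16 m^4
R_max = (2.9636e16)^(1/4) = 13120.6 m = 13.1 km

13.1 km


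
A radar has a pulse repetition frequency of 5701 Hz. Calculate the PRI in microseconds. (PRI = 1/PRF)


PRI = 1/5701 = 0.0001754078 s = 175.4 us

175.4 us


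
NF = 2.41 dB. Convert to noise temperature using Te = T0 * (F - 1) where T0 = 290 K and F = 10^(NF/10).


NF_lin = 10^(2.41/10) = 1.741807
Te = 290 * (1.741807 - 1) = 215.1 K

215.1 K


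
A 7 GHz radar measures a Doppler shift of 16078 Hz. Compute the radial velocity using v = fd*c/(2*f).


v = 16078 * 3e8 / (2 * 7000000000.0) = 344.5 m/s

344.5 m/s


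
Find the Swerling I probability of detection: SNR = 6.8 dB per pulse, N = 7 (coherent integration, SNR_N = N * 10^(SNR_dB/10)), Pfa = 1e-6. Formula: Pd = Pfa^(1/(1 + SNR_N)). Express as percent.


SNR_lin = 10^(6.8/10) = 4.7863
SNR_N = 7 * 4.7863 = 33.5041
1/(1 + SNR_N) = 1/34.5041 = 0.0289821
Pd = (1e-6)^0.0289821 = 0.67005
Pd = 67.0%

67.0%


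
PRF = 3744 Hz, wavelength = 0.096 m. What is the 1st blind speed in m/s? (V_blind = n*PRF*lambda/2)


V_blind = 1 * 3744 * 0.096 / 2 = 179.7 m/s

179.7 m/s


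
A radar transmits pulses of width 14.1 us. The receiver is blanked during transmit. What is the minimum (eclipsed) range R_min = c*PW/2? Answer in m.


R_min = 3e8 * 14.1e-6 / 2 = 2115.0 m

2115.0 m


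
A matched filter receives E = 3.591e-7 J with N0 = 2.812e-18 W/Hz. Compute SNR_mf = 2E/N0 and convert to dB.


SNR_lin = 2 * 3.591e-7 / 2.812e-18 = 2.554e11
SNR_dB = 10*log10(2.554e11) = 114.1 dB

114.1 dB


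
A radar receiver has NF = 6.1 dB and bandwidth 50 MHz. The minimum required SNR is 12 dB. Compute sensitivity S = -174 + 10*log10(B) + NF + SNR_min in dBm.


10*log10(50000000.0) = 76.99
S = -174 + 76.99 + 6.1 + 12 = -78.9 dBm

-78.9 dBm


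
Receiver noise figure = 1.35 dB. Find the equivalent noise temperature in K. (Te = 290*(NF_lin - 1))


NF_lin = 10^(1.35/10) = 1.364583
Te = 290 * (1.364583 - 1) = 105.7 K

105.7 K


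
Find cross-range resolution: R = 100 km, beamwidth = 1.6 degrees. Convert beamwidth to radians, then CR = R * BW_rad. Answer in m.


BW_rad = 0.027925268
CR = 100000 * 0.027925268 = 2792.5 m

2792.5 m


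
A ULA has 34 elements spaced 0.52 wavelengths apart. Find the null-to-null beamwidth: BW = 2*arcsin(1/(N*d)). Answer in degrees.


1/(N*d) = 1/(34*0.52) = 0.056561
BW = 2*arcsin(0.056561) = 6.5 degrees

6.5 degrees


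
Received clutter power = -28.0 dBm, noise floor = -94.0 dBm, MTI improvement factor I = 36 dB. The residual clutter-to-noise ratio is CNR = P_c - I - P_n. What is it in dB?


CNR = -28.0 - 36 - (-94.0) = 30.0 dB

30.0 dB


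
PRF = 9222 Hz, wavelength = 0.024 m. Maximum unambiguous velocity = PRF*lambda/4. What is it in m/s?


V_ua = 9222 * 0.024 / 4 = 55.3 m/s

55.3 m/s


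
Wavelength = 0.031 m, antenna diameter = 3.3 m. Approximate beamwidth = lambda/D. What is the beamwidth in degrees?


BW_rad = 0.031 / 3.3 = 0.009394
BW_deg = 0.54 degrees

0.54 degrees


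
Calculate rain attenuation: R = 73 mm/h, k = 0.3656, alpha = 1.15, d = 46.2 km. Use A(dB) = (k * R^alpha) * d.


gamma = 0.3656 * 73^1.15 = 50.795762 dB/km
A = 50.795762 * 46.2 = 2346.76 dB

2346.76 dB


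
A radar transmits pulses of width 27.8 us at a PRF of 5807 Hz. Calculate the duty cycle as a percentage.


DC = 27.8e-6 * 5807 * 100 = 16.14%

16.14%


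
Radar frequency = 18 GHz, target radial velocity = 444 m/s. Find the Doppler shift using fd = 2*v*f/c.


fd = 2 * 444 * 18000000000.0 / 3e8 = 53280.0 Hz

53280.0 Hz


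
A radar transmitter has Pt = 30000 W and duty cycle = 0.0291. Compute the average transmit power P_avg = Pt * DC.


P_avg = 30000 * 0.0291 = 873.0 W

873.0 W


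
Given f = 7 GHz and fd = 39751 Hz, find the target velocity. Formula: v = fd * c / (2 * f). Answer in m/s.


v = 39751 * 3e8 / (2 * 7000000000.0) = 851.8 m/s

851.8 m/s


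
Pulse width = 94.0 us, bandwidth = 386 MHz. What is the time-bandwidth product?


TBP = 94.0 * 386 = 36284.0

36284.0


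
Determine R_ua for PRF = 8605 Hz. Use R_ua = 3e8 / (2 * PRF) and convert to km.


R_ua = 3e8 / (2 * 8605) = 17431.7 m = 17.4 km

17.4 km


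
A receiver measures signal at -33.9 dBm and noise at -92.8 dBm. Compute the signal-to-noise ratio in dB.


SNR = -33.9 - (-92.8) = 58.9 dB

58.9 dB


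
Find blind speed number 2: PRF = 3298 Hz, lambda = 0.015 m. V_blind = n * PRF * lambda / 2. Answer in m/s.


V_blind = 2 * 3298 * 0.015 / 2 = 49.5 m/s

49.5 m/s


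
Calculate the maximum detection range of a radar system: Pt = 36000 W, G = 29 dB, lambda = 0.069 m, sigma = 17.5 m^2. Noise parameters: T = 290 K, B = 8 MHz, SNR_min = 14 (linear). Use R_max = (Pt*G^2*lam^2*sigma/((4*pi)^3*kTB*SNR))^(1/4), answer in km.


G_lin = 10^(29/10) = 794.328235
R^4 = 36000 * 794.328235^2 * 0.069^2 * 17.5 / ((4*pi)^3 * 1.38e-23 * 290 * 8000000.0 * 14)
R^4 = 2.12772e18 m^4
R_max = (2.12772e18)^(1/4) = 38192.5 m = 38.2 km

38.2 km


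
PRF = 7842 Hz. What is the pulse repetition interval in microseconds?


PRI = 1/7842 = 0.0001275185 s = 127.5 us

127.5 us


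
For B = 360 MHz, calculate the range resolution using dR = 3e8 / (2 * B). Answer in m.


dR = 3e8 / (2 * 360000000.0) = 0.42 m

0.42 m


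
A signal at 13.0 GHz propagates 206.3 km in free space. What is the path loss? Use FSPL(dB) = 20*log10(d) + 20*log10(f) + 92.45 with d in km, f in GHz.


20*log10(206.3) = 46.29
20*log10(13.0) = 22.28
FSPL = 161.0 dB

161.0 dB


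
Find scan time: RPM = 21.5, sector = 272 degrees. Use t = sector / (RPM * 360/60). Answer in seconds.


t = 272 / (21.5 * 360) * 60 = 2.11 s

2.11 s


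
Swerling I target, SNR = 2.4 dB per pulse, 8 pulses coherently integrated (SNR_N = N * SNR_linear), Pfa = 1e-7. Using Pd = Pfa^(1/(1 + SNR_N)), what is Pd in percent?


SNR_lin = 10^(2.4/10) = 1.7378
SNR_N = 8 * 1.7378 = 13.9024
1/(1 + SNR_N) = 1/14.9024 = 0.0671033
Pd = (1e-7)^0.0671033 = 0.33906
Pd = 33.9%

33.9%


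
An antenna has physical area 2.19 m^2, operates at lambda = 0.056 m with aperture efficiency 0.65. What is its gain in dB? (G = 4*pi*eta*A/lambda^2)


G_linear = 4*pi*0.65*2.19/0.056^2 = 5704.15
G_dB = 10*log10(5704.15) = 37.6 dB

37.6 dB


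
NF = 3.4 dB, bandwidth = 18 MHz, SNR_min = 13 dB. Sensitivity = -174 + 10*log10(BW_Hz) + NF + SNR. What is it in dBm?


10*log10(18000000.0) = 72.55
S = -174 + 72.55 + 3.4 + 13 = -85.0 dBm

-85.0 dBm


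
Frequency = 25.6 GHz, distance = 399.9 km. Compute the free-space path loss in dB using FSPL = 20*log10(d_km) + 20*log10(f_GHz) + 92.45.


20*log10(399.9) = 52.04
20*log10(25.6) = 28.16
FSPL = 172.7 dB

172.7 dB


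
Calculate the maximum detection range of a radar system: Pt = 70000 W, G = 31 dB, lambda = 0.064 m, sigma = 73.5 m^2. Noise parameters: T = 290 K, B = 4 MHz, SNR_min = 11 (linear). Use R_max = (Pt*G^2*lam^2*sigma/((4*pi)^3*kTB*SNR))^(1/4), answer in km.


G_lin = 10^(31/10) = 1258.925412
R^4 = 70000 * 1258.925412^2 * 0.064^2 * 73.5 / ((4*pi)^3 * 1.38e-23 * 290 * 4000000.0 * 11)
R^4 = 9.55842e19 m^4
R_max = (9.55842e19)^(1/4) = 98877.3 m = 98.9 km

98.9 km


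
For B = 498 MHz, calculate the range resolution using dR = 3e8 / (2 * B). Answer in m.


dR = 3e8 / (2 * 498000000.0) = 0.3 m

0.3 m


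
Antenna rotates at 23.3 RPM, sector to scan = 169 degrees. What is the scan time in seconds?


t = 169 / (23.3 * 360) * 60 = 1.21 s

1.21 s


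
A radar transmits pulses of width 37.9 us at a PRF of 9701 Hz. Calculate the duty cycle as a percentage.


DC = 37.9e-6 * 9701 * 100 = 36.77%

36.77%


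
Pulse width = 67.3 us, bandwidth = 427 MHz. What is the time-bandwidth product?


TBP = 67.3 * 427 = 28737.1

28737.1


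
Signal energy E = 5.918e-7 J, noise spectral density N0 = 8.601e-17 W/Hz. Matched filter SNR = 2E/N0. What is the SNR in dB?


SNR_lin = 2 * 5.918e-7 / 8.601e-17 = 1.376e10
SNR_dB = 10*log10(1.376e10) = 101.4 dB

101.4 dB


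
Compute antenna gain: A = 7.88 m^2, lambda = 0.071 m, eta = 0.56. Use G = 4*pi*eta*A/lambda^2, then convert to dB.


G_linear = 4*pi*0.56*7.88/0.071^2 = 11000.37
G_dB = 10*log10(11000.37) = 40.4 dB

40.4 dB


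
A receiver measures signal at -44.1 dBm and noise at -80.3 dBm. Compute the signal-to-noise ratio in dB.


SNR = -44.1 - (-80.3) = 36.2 dB

36.2 dB


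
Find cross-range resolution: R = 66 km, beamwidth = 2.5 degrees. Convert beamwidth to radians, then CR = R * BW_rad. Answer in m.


BW_rad = 0.043633231
CR = 66000 * 0.043633231 = 2879.8 m

2879.8 m


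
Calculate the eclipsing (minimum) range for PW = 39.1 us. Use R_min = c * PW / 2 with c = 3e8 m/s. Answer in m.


R_min = 3e8 * 39.1e-6 / 2 = 5865.0 m

5865.0 m


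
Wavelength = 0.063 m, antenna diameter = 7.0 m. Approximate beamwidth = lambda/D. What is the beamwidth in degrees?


BW_rad = 0.063 / 7.0 = 0.009
BW_deg = 0.52 degrees

0.52 degrees


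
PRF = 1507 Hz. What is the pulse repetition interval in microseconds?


PRI = 1/1507 = 0.00066357 s = 663.6 us

663.6 us


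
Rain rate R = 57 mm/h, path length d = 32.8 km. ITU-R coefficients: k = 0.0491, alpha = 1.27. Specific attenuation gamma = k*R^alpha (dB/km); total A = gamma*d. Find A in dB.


gamma = 0.0491 * 57^1.27 = 8.337629 dB/km
A = 8.337629 * 32.8 = 273.47 dB

273.47 dB


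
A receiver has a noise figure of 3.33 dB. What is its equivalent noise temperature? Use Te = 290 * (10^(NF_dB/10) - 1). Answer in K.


NF_lin = 10^(3.33/10) = 2.152782
Te = 290 * (2.152782 - 1) = 334.3 K

334.3 K


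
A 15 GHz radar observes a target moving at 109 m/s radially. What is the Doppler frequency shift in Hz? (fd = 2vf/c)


fd = 2 * 109 * 15000000000.0 / 3e8 = 10900.0 Hz

10900.0 Hz


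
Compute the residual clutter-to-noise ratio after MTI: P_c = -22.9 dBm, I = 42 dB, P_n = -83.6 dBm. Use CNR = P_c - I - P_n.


CNR = -22.9 - 42 - (-83.6) = 18.7 dB

18.7 dB


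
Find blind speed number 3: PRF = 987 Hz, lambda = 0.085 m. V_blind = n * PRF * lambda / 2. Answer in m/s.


V_blind = 3 * 987 * 0.085 / 2 = 125.8 m/s

125.8 m/s


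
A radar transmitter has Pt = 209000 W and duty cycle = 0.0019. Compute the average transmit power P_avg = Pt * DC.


P_avg = 209000 * 0.0019 = 397.1 W

397.1 W


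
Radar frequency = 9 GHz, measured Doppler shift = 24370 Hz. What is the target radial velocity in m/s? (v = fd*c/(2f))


v = 24370 * 3e8 / (2 * 9000000000.0) = 406.2 m/s

406.2 m/s


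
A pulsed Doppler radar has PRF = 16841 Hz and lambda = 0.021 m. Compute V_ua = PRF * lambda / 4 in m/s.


V_ua = 16841 * 0.021 / 4 = 88.4 m/s

88.4 m/s


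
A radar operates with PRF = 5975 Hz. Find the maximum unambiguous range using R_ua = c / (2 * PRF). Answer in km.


R_ua = 3e8 / (2 * 5975) = 25104.6 m = 25.1 km

25.1 km


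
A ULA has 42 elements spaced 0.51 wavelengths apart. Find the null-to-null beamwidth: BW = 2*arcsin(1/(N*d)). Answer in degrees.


1/(N*d) = 1/(42*0.51) = 0.046685
BW = 2*arcsin(0.046685) = 5.4 degrees

5.4 degrees


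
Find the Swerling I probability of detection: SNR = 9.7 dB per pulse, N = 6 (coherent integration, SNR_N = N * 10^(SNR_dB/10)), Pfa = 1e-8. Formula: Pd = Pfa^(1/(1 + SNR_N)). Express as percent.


SNR_lin = 10^(9.7/10) = 9.33254
SNR_N = 6 * 9.33254 = 55.99524
1/(1 + SNR_N) = 1/56.99524 = 0.0175453
Pd = (1e-8)^0.0175453 = 0.72383
Pd = 72.4%

72.4%


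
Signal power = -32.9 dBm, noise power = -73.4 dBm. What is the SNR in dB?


SNR = -32.9 - (-73.4) = 40.5 dB

40.5 dB


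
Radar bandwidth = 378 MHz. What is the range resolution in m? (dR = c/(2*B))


dR = 3e8 / (2 * 378000000.0) = 0.4 m

0.4 m


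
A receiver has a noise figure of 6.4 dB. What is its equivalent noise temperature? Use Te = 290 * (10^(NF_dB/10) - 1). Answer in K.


NF_lin = 10^(6.4/10) = 4.365158
Te = 290 * (4.365158 - 1) = 975.9 K

975.9 K


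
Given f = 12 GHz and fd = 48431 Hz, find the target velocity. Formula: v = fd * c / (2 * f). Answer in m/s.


v = 48431 * 3e8 / (2 * 12000000000.0) = 605.4 m/s

605.4 m/s


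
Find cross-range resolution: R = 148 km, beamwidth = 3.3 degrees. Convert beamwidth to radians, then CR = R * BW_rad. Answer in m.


BW_rad = 0.057595865
CR = 148000 * 0.057595865 = 8524.2 m

8524.2 m


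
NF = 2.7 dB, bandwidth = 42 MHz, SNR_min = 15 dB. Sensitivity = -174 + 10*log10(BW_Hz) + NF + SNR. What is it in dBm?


10*log10(42000000.0) = 76.23
S = -174 + 76.23 + 2.7 + 15 = -80.1 dBm

-80.1 dBm


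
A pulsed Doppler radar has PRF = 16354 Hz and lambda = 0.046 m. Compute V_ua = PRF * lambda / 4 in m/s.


V_ua = 16354 * 0.046 / 4 = 188.1 m/s

188.1 m/s


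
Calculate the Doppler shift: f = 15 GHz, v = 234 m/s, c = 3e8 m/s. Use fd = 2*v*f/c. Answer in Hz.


fd = 2 * 234 * 15000000000.0 / 3e8 = 23400.0 Hz

23400.0 Hz


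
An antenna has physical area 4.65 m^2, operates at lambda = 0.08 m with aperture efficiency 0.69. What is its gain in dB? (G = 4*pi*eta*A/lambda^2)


G_linear = 4*pi*0.69*4.65/0.08^2 = 6299.88
G_dB = 10*log10(6299.88) = 38.0 dB

38.0 dB


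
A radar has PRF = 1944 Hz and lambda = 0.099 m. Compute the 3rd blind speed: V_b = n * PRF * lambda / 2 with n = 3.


V_blind = 3 * 1944 * 0.099 / 2 = 288.7 m/s

288.7 m/s


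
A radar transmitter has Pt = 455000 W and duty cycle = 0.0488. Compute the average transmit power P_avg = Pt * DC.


P_avg = 455000 * 0.0488 = 22204.0 W

22204.0 W


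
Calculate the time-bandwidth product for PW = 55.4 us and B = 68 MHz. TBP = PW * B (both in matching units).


TBP = 55.4 * 68 = 3767.2

3767.2


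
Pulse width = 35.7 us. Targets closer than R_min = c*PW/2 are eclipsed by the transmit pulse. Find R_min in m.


R_min = 3e8 * 35.7e-6 / 2 = 5355.0 m

5355.0 m


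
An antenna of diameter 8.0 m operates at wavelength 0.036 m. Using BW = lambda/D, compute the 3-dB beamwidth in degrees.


BW_rad = 0.036 / 8.0 = 0.0045
BW_deg = 0.26 degrees

0.26 degrees


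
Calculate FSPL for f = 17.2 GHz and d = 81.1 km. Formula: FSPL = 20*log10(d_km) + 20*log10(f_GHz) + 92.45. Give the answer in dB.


20*log10(81.1) = 38.18
20*log10(17.2) = 24.71
FSPL = 155.3 dB

155.3 dB


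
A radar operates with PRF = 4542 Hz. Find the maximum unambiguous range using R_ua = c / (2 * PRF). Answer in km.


R_ua = 3e8 / (2 * 4542) = 33025.1 m = 33.0 km

33.0 km


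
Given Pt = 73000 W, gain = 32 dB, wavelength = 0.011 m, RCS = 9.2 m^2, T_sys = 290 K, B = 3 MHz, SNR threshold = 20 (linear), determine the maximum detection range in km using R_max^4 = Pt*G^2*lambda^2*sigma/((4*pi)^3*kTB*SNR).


G_lin = 10^(32/10) = 1584.893192
R^4 = 73000 * 1584.893192^2 * 0.011^2 * 9.2 / ((4*pi)^3 * 1.38e-23 * 290 * 3000000.0 * 20)
R^4 = 4.28389e17 m^4
R_max = (4.28389e17)^(1/4) = 25583.5 m = 25.6 km

25.6 km


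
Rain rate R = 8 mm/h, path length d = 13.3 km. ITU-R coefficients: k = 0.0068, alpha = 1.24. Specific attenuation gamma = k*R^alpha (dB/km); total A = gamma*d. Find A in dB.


gamma = 0.0068 * 8^1.24 = 0.089607 dB/km
A = 0.089607 * 13.3 = 1.19 dB

1.19 dB


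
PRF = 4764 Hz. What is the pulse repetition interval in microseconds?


PRI = 1/4764 = 0.0002099076 s = 209.9 us

209.9 us


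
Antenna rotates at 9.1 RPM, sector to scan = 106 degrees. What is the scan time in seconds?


t = 106 / (9.1 * 360) * 60 = 1.94 s

1.94 s


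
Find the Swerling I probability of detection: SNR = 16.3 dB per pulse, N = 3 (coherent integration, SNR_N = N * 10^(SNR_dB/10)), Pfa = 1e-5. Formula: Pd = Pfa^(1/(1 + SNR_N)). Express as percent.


SNR_lin = 10^(16.3/10) = 42.65795
SNR_N = 3 * 42.65795 = 127.97385
1/(1 + SNR_N) = 1/128.97385 = 0.0077535
Pd = (1e-5)^0.0077535 = 0.9146
Pd = 91.5%

91.5%


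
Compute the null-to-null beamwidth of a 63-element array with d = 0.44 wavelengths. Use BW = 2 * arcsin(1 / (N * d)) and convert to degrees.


1/(N*d) = 1/(63*0.44) = 0.036075
BW = 2*arcsin(0.036075) = 4.1 degrees

4.1 degrees


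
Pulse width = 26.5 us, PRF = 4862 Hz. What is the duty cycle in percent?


DC = 26.5e-6 * 4862 * 100 = 12.88%

12.88%


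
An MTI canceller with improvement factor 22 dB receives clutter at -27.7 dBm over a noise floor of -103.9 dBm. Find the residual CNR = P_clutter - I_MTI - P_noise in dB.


CNR = -27.7 - 22 - (-103.9) = 54.2 dB

54.2 dB


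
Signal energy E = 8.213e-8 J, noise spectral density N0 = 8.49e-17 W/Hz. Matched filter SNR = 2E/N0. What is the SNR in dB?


SNR_lin = 2 * 8.213e-8 / 8.49e-17 = 1.935e9
SNR_dB = 10*log10(1.935e9) = 92.9 dB

92.9 dB


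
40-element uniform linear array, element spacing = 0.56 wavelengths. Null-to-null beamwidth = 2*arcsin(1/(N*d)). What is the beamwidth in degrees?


1/(N*d) = 1/(40*0.56) = 0.044643
BW = 2*arcsin(0.044643) = 5.1 degrees

5.1 degrees


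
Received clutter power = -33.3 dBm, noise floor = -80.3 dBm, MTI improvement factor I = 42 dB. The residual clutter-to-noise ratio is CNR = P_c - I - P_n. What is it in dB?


CNR = -33.3 - 42 - (-80.3) = 5.0 dB

5.0 dB


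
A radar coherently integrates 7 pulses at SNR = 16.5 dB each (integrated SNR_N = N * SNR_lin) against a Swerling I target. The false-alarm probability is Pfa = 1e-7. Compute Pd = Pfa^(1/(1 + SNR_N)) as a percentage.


SNR_lin = 10^(16.5/10) = 44.66836
SNR_N = 7 * 44.66836 = 312.67852
1/(1 + SNR_N) = 1/313.67852 = 0.003188
Pd = (1e-7)^0.003188 = 0.94991
Pd = 95.0%

95.0%


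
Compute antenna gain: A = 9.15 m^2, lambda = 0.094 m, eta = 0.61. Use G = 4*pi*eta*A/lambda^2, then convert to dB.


G_linear = 4*pi*0.61*9.15/0.094^2 = 7937.89
G_dB = 10*log10(7937.89) = 39.0 dB

39.0 dB


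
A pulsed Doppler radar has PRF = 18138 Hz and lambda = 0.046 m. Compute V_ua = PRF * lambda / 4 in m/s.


V_ua = 18138 * 0.046 / 4 = 208.6 m/s

208.6 m/s


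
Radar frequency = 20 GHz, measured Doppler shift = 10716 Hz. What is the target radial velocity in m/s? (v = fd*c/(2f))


v = 10716 * 3e8 / (2 * 20000000000.0) = 80.4 m/s

80.4 m/s


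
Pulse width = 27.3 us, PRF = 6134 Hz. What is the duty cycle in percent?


DC = 27.3e-6 * 6134 * 100 = 16.75%

16.75%


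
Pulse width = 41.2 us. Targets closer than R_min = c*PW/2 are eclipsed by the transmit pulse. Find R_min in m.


R_min = 3e8 * 41.2e-6 / 2 = 6180.0 m

6180.0 m


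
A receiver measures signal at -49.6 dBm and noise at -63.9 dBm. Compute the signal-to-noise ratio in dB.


SNR = -49.6 - (-63.9) = 14.3 dB

14.3 dB


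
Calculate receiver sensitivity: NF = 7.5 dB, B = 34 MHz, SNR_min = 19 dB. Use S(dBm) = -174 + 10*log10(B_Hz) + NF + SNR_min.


10*log10(34000000.0) = 75.31
S = -174 + 75.31 + 7.5 + 19 = -72.2 dBm

-72.2 dBm


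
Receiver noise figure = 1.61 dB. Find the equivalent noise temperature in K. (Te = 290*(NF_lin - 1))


NF_lin = 10^(1.61/10) = 1.448772
Te = 290 * (1.448772 - 1) = 130.1 K

130.1 K


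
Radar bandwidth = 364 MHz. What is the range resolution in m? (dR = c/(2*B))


dR = 3e8 / (2 * 364000000.0) = 0.41 m

0.41 m


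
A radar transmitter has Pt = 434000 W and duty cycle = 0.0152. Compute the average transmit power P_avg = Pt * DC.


P_avg = 434000 * 0.0152 = 6596.8 W

6596.8 W


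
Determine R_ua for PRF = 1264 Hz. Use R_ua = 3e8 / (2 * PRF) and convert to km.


R_ua = 3e8 / (2 * 1264) = 118670.9 m = 118.7 km

118.7 km


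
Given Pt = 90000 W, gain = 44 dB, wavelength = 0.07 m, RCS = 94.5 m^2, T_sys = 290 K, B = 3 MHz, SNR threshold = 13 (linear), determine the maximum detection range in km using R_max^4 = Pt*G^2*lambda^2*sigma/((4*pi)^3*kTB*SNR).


G_lin = 10^(44/10) = 25118.864315
R^4 = 90000 * 25118.864315^2 * 0.07^2 * 94.5 / ((4*pi)^3 * 1.38e-23 * 290 * 3000000.0 * 13)
R^4 = 8.48983e22 m^4
R_max = (8.48983e22)^(1/4) = 539789.9 m = 539.8 km

539.8 km


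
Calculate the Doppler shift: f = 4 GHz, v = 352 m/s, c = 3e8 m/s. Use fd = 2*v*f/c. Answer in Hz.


fd = 2 * 352 * 4000000000.0 / 3e8 = 9386.7 Hz

9386.7 Hz


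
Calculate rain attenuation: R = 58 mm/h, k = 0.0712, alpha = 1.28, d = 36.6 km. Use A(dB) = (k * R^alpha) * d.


gamma = 0.0712 * 58^1.28 = 12.872646 dB/km
A = 12.872646 * 36.6 = 471.14 dB

471.14 dB


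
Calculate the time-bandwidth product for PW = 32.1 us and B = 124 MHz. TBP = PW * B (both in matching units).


TBP = 32.1 * 124 = 3980.4

3980.4


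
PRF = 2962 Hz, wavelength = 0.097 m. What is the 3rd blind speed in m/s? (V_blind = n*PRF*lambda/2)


V_blind = 3 * 2962 * 0.097 / 2 = 431.0 m/s

431.0 m/s


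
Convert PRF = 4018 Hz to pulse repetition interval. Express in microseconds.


PRI = 1/4018 = 0.00024888 s = 248.9 us

248.9 us


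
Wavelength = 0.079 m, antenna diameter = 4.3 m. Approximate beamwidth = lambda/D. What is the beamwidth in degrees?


BW_rad = 0.079 / 4.3 = 0.018372
BW_deg = 1.05 degrees

1.05 degrees


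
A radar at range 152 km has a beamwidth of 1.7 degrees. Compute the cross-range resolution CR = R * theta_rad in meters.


BW_rad = 0.029670597
CR = 152000 * 0.029670597 = 4509.9 m

4509.9 m


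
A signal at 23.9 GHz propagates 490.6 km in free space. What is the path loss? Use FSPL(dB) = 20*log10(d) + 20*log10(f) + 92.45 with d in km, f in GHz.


20*log10(490.6) = 53.81
20*log10(23.9) = 27.57
FSPL = 173.8 dB

173.8 dB


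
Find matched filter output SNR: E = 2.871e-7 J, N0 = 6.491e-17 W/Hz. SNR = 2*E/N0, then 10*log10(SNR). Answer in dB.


SNR_lin = 2 * 2.871e-7 / 6.491e-17 = 8.846e9
SNR_dB = 10*log10(8.846e9) = 99.5 dB

99.5 dB


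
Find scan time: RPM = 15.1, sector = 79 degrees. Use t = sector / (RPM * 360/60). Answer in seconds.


t = 79 / (15.1 * 360) * 60 = 0.87 s

0.87 s


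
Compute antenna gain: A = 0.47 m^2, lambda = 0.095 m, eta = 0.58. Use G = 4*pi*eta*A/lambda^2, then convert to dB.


G_linear = 4*pi*0.58*0.47/0.095^2 = 379.57
G_dB = 10*log10(379.57) = 25.8 dB

25.8 dB


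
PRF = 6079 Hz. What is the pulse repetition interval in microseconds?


PRI = 1/6079 = 0.0001645007 s = 164.5 us

164.5 us


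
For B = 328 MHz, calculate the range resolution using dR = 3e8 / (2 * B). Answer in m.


dR = 3e8 / (2 * 328000000.0) = 0.46 m

0.46 m


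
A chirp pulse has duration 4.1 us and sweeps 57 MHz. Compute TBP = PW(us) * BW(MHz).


TBP = 4.1 * 57 = 233.7

233.7


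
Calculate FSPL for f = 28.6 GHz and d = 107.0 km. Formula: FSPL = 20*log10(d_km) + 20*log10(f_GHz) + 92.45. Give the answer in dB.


20*log10(107.0) = 40.59
20*log10(28.6) = 29.13
FSPL = 162.2 dB

162.2 dB


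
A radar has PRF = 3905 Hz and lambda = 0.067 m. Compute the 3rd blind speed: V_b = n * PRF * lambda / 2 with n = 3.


V_blind = 3 * 3905 * 0.067 / 2 = 392.5 m/s

392.5 m/s


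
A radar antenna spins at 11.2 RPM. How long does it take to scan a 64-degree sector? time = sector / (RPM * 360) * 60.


t = 64 / (11.2 * 360) * 60 = 0.95 s

0.95 s


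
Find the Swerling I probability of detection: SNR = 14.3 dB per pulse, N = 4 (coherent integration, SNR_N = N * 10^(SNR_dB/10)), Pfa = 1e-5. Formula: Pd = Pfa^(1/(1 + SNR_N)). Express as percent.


SNR_lin = 10^(14.3/10) = 26.91535
SNR_N = 4 * 26.91535 = 107.6614
1/(1 + SNR_N) = 1/108.6614 = 0.0092029
Pd = (1e-5)^0.0092029 = 0.89947
Pd = 89.9%

89.9%


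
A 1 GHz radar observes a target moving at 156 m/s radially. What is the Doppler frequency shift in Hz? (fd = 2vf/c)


fd = 2 * 156 * 1000000000.0 / 3e8 = 1040.0 Hz

1040.0 Hz


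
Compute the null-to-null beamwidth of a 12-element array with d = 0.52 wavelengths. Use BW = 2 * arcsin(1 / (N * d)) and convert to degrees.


1/(N*d) = 1/(12*0.52) = 0.160256
BW = 2*arcsin(0.160256) = 18.4 degrees

18.4 degrees


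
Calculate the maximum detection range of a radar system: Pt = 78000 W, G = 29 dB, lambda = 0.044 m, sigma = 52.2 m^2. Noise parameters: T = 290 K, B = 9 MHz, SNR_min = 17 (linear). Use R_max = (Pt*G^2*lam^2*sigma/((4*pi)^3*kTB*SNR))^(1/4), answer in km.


G_lin = 10^(29/10) = 794.328235
R^4 = 78000 * 794.328235^2 * 0.044^2 * 52.2 / ((4*pi)^3 * 1.38e-23 * 290 * 9000000.0 * 17)
R^4 = 4.09329e18 m^4
R_max = (4.09329e18)^(1/4) = 44979.9 m = 45.0 km

45.0 km


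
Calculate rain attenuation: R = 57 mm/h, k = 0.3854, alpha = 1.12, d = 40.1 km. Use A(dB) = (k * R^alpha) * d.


gamma = 0.3854 * 57^1.12 = 35.68548 dB/km
A = 35.68548 * 40.1 = 1430.99 dB

1430.99 dB


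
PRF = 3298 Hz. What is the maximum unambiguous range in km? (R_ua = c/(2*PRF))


R_ua = 3e8 / (2 * 3298) = 45482.1 m = 45.5 km

45.5 km


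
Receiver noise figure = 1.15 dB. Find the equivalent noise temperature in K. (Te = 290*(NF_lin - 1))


NF_lin = 10^(1.15/10) = 1.303167
Te = 290 * (1.303167 - 1) = 87.9 K

87.9 K


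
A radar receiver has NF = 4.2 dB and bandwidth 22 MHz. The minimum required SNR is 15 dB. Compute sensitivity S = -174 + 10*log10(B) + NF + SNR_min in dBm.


10*log10(22000000.0) = 73.42
S = -174 + 73.42 + 4.2 + 15 = -81.4 dBm

-81.4 dBm


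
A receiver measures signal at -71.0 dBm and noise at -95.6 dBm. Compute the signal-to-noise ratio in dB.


SNR = -71.0 - (-95.6) = 24.6 dB

24.6 dB


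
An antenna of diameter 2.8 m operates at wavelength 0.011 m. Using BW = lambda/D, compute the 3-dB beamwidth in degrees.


BW_rad = 0.011 / 2.8 = 0.003929
BW_deg = 0.23 degrees

0.23 degrees


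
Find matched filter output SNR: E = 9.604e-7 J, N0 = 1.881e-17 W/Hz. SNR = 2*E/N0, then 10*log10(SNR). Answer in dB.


SNR_lin = 2 * 9.604e-7 / 1.881e-17 = 1.021e11
SNR_dB = 10*log10(1.021e11) = 110.1 dB

110.1 dB


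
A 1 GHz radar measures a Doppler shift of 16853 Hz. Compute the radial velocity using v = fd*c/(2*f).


v = 16853 * 3e8 / (2 * 1000000000.0) = 2528.0 m/s

2528.0 m/s


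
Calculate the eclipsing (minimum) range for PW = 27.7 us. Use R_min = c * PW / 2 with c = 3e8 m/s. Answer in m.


R_min = 3e8 * 27.7e-6 / 2 = 4155.0 m

4155.0 m


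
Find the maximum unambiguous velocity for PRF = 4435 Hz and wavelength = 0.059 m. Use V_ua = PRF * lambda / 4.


V_ua = 4435 * 0.059 / 4 = 65.4 m/s

65.4 m/s


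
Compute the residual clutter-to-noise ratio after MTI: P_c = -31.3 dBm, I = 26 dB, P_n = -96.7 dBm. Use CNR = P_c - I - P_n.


CNR = -31.3 - 26 - (-96.7) = 39.4 dB

39.4 dB


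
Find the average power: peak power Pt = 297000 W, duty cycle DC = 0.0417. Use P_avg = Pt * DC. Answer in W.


P_avg = 297000 * 0.0417 = 12384.9 W

12384.9 W


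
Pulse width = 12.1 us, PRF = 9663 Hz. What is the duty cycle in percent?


DC = 12.1e-6 * 9663 * 100 = 11.69%

11.69%


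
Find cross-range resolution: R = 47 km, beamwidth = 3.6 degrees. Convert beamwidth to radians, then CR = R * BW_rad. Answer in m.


BW_rad = 0.062831853
CR = 47000 * 0.062831853 = 2953.1 m

2953.1 m


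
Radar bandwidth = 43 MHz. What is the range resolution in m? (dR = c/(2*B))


dR = 3e8 / (2 * 43000000.0) = 3.49 m

3.49 m


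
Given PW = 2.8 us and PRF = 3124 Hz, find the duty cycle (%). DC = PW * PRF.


DC = 2.8e-6 * 3124 * 100 = 0.87%

0.87%


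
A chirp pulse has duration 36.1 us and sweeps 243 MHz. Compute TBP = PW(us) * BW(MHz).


TBP = 36.1 * 243 = 8772.3

8772.3


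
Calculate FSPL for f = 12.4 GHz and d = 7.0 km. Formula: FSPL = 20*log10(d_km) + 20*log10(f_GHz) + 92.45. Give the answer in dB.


20*log10(7.0) = 16.9
20*log10(12.4) = 21.87
FSPL = 131.2 dB

131.2 dB


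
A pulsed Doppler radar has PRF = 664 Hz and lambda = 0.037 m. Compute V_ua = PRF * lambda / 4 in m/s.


V_ua = 664 * 0.037 / 4 = 6.1 m/s

6.1 m/s


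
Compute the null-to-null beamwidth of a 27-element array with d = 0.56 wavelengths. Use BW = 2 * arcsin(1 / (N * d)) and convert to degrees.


1/(N*d) = 1/(27*0.56) = 0.066138
BW = 2*arcsin(0.066138) = 7.6 degrees

7.6 degrees


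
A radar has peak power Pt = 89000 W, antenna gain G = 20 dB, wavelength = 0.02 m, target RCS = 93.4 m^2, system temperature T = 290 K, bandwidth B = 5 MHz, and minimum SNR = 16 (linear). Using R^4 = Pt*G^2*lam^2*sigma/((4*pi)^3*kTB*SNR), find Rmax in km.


G_lin = 10^(20/10) = 100.0
R^4 = 89000 * 100.0^2 * 0.02^2 * 93.4 / ((4*pi)^3 * 1.38e-23 * 290 * 5000000.0 * 16)
R^4 = 5.2336e16 m^4
R_max = (5.2336e16)^(1/4) = 15125.2 m = 15.1 km

15.1 km


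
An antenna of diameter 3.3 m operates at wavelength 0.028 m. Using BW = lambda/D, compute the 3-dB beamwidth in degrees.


BW_rad = 0.028 / 3.3 = 0.008485
BW_deg = 0.49 degrees

0.49 degrees


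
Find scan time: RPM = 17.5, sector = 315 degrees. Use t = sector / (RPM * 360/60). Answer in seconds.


t = 315 / (17.5 * 360) * 60 = 3.0 s

3.0 s


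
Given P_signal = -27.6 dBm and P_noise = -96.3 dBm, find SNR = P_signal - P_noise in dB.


SNR = -27.6 - (-96.3) = 68.7 dB

68.7 dB


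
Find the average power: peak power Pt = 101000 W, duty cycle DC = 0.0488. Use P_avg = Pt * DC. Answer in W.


P_avg = 101000 * 0.0488 = 4928.8 W

4928.8 W


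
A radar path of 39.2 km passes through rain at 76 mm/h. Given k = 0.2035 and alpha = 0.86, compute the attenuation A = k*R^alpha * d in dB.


gamma = 0.2035 * 76^0.86 = 8.434592 dB/km
A = 8.434592 * 39.2 = 330.64 dB

330.64 dB


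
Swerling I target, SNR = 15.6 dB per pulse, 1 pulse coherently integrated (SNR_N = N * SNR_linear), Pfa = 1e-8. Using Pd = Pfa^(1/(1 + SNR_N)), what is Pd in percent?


SNR_lin = 10^(15.6/10) = 36.30781
SNR_N = 1 * 36.30781 = 36.30781
1/(1 + SNR_N) = 1/37.30781 = 0.026804
Pd = (1e-8)^0.026804 = 0.61033
Pd = 61.0%

61.0%


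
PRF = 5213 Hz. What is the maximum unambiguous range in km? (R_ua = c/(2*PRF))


R_ua = 3e8 / (2 * 5213) = 28774.2 m = 28.8 km

28.8 km


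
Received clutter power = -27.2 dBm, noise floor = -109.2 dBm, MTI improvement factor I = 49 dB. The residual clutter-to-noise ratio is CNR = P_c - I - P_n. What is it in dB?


CNR = -27.2 - 49 - (-109.2) = 33.0 dB

33.0 dB


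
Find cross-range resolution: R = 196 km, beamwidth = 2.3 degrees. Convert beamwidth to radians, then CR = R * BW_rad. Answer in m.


BW_rad = 0.040142573
CR = 196000 * 0.040142573 = 7867.9 m

7867.9 m


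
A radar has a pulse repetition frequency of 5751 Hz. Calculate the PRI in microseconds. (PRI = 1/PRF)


PRI = 1/5751 = 0.0001738828 s = 173.9 us

173.9 us


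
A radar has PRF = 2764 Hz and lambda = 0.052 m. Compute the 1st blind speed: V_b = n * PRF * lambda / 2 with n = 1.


V_blind = 1 * 2764 * 0.052 / 2 = 71.9 m/s

71.9 m/s


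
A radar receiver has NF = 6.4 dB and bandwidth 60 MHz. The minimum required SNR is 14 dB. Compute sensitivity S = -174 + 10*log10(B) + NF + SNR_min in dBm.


10*log10(60000000.0) = 77.78
S = -174 + 77.78 + 6.4 + 14 = -75.8 dBm

-75.8 dBm


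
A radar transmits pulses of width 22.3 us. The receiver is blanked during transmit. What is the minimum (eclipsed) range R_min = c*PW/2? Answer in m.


R_min = 3e8 * 22.3e-6 / 2 = 3345.0 m

3345.0 m


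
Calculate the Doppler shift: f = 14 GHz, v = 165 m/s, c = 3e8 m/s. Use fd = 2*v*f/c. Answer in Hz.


fd = 2 * 165 * 14000000000.0 / 3e8 = 15400.0 Hz

15400.0 Hz


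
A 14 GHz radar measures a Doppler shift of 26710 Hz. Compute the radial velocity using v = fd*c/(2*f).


v = 26710 * 3e8 / (2 * 14000000000.0) = 286.2 m/s

286.2 m/s


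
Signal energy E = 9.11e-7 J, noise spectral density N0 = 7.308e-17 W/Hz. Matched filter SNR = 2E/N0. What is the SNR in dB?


SNR_lin = 2 * 9.11e-7 / 7.308e-17 = 2.493e10
SNR_dB = 10*log10(2.493e10) = 104.0 dB

104.0 dB


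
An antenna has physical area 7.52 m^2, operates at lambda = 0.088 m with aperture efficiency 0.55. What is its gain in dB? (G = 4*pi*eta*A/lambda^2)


G_linear = 4*pi*0.55*7.52/0.088^2 = 6711.58
G_dB = 10*log10(6711.58) = 38.3 dB

38.3 dB


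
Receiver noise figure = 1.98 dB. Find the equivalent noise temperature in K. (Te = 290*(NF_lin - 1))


NF_lin = 10^(1.98/10) = 1.577611
Te = 290 * (1.577611 - 1) = 167.5 K

167.5 K


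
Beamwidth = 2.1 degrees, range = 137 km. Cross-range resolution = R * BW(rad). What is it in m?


BW_rad = 0.036651914
CR = 137000 * 0.036651914 = 5021.3 m

5021.3 m


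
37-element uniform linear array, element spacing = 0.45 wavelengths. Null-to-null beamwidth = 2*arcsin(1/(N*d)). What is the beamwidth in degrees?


1/(N*d) = 1/(37*0.45) = 0.06006
BW = 2*arcsin(0.06006) = 6.9 degrees

6.9 degrees


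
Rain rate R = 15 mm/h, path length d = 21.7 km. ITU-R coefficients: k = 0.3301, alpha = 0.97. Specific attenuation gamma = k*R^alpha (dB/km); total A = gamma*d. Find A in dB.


gamma = 0.3301 * 15^0.97 = 4.565139 dB/km
A = 4.565139 * 21.7 = 99.06 dB

99.06 dB


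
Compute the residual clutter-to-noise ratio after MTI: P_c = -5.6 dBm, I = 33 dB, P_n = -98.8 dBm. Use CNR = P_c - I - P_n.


CNR = -5.6 - 33 - (-98.8) = 60.2 dB

60.2 dB


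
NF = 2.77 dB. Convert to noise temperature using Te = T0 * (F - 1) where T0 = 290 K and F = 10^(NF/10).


NF_lin = 10^(2.77/10) = 1.892344
Te = 290 * (1.892344 - 1) = 258.8 K

258.8 K


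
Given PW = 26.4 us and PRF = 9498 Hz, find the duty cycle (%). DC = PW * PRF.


DC = 26.4e-6 * 9498 * 100 = 25.07%

25.07%


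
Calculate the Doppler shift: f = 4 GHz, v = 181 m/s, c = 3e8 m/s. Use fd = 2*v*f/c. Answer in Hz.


fd = 2 * 181 * 4000000000.0 / 3e8 = 4826.7 Hz

4826.7 Hz


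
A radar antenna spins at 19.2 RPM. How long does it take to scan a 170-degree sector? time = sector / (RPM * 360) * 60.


t = 170 / (19.2 * 360) * 60 = 1.48 s

1.48 s


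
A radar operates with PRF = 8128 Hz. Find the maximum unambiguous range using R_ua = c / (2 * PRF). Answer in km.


R_ua = 3e8 / (2 * 8128) = 18454.7 m = 18.5 km

18.5 km


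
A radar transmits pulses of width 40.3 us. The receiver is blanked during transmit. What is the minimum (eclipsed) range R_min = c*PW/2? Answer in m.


R_min = 3e8 * 40.3e-6 / 2 = 6045.0 m

6045.0 m


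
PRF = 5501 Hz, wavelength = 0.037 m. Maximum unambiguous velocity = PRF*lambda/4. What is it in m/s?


V_ua = 5501 * 0.037 / 4 = 50.9 m/s

50.9 m/s


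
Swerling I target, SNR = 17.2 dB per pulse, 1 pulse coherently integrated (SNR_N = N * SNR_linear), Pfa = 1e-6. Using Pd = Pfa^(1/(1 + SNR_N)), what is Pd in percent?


SNR_lin = 10^(17.2/10) = 52.48075
SNR_N = 1 * 52.48075 = 52.48075
1/(1 + SNR_N) = 1/53.48075 = 0.0186983
Pd = (1e-6)^0.0186983 = 0.77234
Pd = 77.2%

77.2%


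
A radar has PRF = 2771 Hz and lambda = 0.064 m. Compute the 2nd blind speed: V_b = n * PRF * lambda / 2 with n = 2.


V_blind = 2 * 2771 * 0.064 / 2 = 177.3 m/s

177.3 m/s


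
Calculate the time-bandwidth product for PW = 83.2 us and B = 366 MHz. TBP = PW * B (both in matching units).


TBP = 83.2 * 366 = 30451.2

30451.2


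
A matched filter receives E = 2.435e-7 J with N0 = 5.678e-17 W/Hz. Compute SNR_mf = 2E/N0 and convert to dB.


SNR_lin = 2 * 2.435e-7 / 5.678e-17 = 8.577e9
SNR_dB = 10*log10(8.577e9) = 99.3 dB

99.3 dB


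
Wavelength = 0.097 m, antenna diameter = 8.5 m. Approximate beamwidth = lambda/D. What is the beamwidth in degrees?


BW_rad = 0.097 / 8.5 = 0.011412
BW_deg = 0.65 degrees

0.65 degrees


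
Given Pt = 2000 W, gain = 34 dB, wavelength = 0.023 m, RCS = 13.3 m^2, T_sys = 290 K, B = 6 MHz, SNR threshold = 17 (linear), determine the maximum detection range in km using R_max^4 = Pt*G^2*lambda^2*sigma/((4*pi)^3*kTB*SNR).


G_lin = 10^(34/10) = 2511.886432
R^4 = 2000 * 2511.886432^2 * 0.023^2 * 13.3 / ((4*pi)^3 * 1.38e-23 * 290 * 6000000.0 * 17)
R^4 = 1.09605e17 m^4
R_max = (1.09605e17)^(1/4) = 18195.2 m = 18.2 km

18.2 km


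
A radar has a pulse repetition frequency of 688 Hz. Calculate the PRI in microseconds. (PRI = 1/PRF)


PRI = 1/688 = 0.0014534884 s = 1453.5 us

1453.5 us


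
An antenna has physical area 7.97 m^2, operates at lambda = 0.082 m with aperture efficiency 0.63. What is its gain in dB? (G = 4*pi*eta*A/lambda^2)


G_linear = 4*pi*0.63*7.97/0.082^2 = 9383.85
G_dB = 10*log10(9383.85) = 39.7 dB

39.7 dB


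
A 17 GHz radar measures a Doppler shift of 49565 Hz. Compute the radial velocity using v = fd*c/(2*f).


v = 49565 * 3e8 / (2 * 17000000000.0) = 437.3 m/s

437.3 m/s


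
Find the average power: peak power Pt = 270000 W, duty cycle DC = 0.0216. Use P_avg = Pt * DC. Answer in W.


P_avg = 270000 * 0.0216 = 5832.0 W

5832.0 W


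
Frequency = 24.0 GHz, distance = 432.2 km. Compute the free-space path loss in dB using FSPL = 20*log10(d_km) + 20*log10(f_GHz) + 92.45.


20*log10(432.2) = 52.71
20*log10(24.0) = 27.6
FSPL = 172.8 dB

172.8 dB


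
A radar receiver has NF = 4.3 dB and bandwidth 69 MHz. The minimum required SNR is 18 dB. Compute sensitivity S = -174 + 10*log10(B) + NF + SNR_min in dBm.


10*log10(69000000.0) = 78.39
S = -174 + 78.39 + 4.3 + 18 = -73.3 dBm

-73.3 dBm


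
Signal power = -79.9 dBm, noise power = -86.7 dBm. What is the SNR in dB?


SNR = -79.9 - (-86.7) = 6.8 dB

6.8 dB


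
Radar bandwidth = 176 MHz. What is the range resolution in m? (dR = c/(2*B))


dR = 3e8 / (2 * 176000000.0) = 0.85 m

0.85 m


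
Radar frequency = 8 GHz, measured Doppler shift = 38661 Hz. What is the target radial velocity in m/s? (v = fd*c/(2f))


v = 38661 * 3e8 / (2 * 8000000000.0) = 724.9 m/s

724.9 m/s


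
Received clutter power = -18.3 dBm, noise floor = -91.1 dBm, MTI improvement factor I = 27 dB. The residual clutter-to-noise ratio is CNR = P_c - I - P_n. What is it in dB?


CNR = -18.3 - 27 - (-91.1) = 45.8 dB

45.8 dB


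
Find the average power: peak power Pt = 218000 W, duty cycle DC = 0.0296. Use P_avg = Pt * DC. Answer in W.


P_avg = 218000 * 0.0296 = 6452.8 W

6452.8 W
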